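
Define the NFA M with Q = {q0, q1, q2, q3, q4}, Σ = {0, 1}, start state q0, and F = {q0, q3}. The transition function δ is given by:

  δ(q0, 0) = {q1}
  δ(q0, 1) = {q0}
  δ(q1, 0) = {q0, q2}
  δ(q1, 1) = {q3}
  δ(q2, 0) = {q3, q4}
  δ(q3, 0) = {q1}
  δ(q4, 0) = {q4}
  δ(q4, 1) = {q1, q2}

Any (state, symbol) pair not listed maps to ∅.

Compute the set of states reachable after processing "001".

{q0}

Start in {q0}.
Read '0': {q0} → {q1}.
Read '0': {q1} → {q0, q2}.
Read '1': {q0, q2} → {q0}.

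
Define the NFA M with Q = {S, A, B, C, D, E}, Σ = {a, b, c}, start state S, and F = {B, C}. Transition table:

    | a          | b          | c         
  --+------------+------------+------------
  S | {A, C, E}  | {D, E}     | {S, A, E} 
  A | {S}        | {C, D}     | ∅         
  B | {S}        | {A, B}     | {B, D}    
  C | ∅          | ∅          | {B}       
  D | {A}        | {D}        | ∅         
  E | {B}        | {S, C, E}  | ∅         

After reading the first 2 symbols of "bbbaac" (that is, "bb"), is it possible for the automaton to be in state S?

Start in {S}.
Read 'b': S→{D, E}; now {D, E}.
Read 'b': D→{D}, E→{S, C, E}; now {S, C, D, E}.
State S is in {S, C, D, E}.

Yes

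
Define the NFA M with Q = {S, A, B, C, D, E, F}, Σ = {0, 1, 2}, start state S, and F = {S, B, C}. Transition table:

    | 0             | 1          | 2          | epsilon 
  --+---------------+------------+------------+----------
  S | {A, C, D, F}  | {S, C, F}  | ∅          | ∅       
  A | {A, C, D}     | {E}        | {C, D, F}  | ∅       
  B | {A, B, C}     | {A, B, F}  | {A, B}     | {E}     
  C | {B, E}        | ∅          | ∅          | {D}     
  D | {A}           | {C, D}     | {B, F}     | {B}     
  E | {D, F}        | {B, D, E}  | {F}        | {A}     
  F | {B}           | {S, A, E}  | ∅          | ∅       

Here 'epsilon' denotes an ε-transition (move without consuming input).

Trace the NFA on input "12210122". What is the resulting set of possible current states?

{A, B, C, D, E, F}

Start in {S}.
Read '1': {S} → {S, A, B, C, D, E, F}.
Read '2': {S, A, B, C, D, E, F} → {A, B, C, D, E, F}.
Read '2': {A, B, C, D, E, F} → {A, B, C, D, E, F}.
Read '1': {A, B, C, D, E, F} → {S, A, B, C, D, E, F}.
Read '0': {S, A, B, C, D, E, F} → {A, B, C, D, E, F}.
Read '1': {A, B, C, D, E, F} → {S, A, B, C, D, E, F}.
Read '2': {S, A, B, C, D, E, F} → {A, B, C, D, E, F}.
Read '2': {A, B, C, D, E, F} → {A, B, C, D, E, F}.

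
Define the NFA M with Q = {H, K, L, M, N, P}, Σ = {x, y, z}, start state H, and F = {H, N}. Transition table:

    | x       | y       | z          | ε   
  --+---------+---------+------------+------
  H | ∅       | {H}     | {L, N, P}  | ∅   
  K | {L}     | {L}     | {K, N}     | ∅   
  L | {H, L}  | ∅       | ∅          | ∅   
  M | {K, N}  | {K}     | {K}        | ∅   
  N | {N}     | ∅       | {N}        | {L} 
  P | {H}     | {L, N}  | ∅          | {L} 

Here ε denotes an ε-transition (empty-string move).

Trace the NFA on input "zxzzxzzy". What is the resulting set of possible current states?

∅

Start in {H}.
Read 'z': H→{L, N, P}; now {L, N, P}.
Read 'x': L→{H, L}, N→{N}, P→{H}; now {H, L, N}.
Read 'z': H→{L, N, P}, L→∅, N→{N}; now {L, N, P}.
Read 'z': L→∅, N→{N}, P→∅; union {N}; ε-closure = {L, N}.
Read 'x': L→{H, L}, N→{N}; now {H, L, N}.
Read 'z': H→{L, N, P}, L→∅, N→{N}; now {L, N, P}.
Read 'z': L→∅, N→{N}, P→∅; union {N}; ε-closure = {L, N}.
Read 'y': L→∅, N→∅; now ∅.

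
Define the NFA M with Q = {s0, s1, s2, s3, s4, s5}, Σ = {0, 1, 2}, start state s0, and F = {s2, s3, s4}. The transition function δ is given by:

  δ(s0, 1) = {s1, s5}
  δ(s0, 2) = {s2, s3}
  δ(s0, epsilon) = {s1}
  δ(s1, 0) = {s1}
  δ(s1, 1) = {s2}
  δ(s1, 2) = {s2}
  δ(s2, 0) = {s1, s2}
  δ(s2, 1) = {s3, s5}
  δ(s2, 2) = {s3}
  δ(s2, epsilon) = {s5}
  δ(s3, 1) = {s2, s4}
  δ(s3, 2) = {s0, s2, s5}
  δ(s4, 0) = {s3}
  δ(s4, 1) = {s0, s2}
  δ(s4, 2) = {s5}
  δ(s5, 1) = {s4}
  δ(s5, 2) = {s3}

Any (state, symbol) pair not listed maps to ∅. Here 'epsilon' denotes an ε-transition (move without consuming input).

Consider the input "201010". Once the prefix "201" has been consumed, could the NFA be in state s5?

Yes

Start: ε-closure({s0}) = {s0, s1}.
Read '2': s0→{s2, s3}, s1→{s2}; union {s2, s3}; ε-closure = {s2, s3, s5}.
Read '0': s2→{s1, s2}, s3→∅, s5→∅; union {s1, s2}; ε-closure = {s1, s2, s5}.
Read '1': s1→{s2}, s2→{s3, s5}, s5→{s4}; now {s2, s3, s4, s5}.
State s5 is in {s2, s3, s4, s5}.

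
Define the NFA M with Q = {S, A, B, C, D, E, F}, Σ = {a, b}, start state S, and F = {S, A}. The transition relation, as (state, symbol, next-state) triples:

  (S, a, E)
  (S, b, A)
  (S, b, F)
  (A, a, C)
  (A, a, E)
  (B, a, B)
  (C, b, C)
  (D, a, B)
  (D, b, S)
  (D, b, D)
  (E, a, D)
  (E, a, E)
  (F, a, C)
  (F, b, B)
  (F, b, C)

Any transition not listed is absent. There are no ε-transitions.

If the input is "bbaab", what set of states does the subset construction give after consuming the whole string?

∅

Start in {S}.
Read 'b': S→{A, F}; now {A, F}.
Read 'b': A→∅, F→{B, C}; now {B, C}.
Read 'a': B→{B}, C→∅; now {B}.
Read 'a': B→{B}; now {B}.
Read 'b': B→∅; now ∅.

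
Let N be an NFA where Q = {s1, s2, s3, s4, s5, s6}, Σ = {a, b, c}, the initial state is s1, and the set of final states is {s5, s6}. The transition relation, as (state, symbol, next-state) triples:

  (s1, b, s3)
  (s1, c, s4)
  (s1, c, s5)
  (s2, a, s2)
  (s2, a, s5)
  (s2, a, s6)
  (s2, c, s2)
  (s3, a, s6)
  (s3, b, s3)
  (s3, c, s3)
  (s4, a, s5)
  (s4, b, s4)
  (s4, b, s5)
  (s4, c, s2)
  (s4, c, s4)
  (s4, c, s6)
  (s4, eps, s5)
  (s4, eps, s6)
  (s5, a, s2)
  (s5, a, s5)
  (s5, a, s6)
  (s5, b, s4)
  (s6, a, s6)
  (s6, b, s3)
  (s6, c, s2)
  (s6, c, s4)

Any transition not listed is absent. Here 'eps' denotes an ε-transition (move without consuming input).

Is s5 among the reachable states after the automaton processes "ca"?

Start in {s1}.
Read 'c': s1→{s4, s5}; union {s4, s5}; ε-closure = {s4, s5, s6}.
Read 'a': s4→{s5}, s5→{s2, s5, s6}, s6→{s6}; now {s2, s5, s6}.
State s5 is in {s2, s5, s6}.

Yes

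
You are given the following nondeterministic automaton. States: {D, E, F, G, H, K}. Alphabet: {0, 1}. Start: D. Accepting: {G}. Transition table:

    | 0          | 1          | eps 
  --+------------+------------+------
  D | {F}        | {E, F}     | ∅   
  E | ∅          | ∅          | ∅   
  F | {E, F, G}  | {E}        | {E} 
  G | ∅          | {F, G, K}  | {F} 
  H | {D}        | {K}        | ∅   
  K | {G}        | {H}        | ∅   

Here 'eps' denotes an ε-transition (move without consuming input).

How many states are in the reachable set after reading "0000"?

Start in {D}.
Read '0': D→{F}; union {F}; ε-closure = {E, F}.
Read '0': E→∅, F→{E, F, G}; now {E, F, G}.
Read '0': E→∅, F→{E, F, G}, G→∅; now {E, F, G}.
Read '0': E→∅, F→{E, F, G}, G→∅; now {E, F, G}.
That set has 3 states.

3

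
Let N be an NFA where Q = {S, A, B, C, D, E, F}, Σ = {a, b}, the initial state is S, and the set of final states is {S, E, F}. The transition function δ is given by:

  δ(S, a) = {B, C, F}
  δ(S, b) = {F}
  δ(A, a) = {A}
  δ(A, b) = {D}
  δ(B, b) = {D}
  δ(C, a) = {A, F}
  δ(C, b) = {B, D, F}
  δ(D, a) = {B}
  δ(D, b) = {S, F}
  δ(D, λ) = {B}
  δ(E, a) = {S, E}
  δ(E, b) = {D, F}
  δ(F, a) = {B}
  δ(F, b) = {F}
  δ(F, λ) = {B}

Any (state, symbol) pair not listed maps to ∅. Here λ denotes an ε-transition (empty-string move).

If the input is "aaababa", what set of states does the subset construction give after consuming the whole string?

Start in {S}.
Read 'a': {S} → {B, C, F}.
Read 'a': {B, C, F} → {A, B, F}.
Read 'a': {A, B, F} → {A, B}.
Read 'b': {A, B} → {B, D}.
Read 'a': {B, D} → {B}.
Read 'b': {B} → {B, D}.
Read 'a': {B, D} → {B}.

{B}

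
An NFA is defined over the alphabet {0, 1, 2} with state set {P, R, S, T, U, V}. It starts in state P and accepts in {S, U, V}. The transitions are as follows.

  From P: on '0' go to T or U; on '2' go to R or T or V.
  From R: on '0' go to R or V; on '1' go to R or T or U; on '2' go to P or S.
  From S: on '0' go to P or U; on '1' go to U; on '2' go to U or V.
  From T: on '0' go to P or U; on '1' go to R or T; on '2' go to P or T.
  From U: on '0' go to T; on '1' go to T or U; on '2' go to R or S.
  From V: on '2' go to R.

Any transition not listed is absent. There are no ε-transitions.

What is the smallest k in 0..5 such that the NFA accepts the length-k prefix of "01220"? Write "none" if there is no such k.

Start in {P}.
Read '0': P→{T, U}; now {T, U}.
None of the earlier sets intersect F, but {T, U} does.

1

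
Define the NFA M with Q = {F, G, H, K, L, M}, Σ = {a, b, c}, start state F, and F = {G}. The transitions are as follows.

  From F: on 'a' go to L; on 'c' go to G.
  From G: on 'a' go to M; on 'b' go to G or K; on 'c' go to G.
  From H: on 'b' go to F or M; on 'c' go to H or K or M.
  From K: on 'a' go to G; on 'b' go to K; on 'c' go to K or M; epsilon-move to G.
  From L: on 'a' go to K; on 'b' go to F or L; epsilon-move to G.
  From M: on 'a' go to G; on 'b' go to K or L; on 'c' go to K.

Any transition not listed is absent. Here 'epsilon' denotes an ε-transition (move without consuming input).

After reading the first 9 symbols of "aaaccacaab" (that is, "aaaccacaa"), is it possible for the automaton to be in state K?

No

Start in {F}.
Read 'a': {F} → {G, L}.
Read 'a': {G, L} → {G, K, M}.
Read 'a': {G, K, M} → {G, M}.
Read 'c': {G, M} → {G, K}.
Read 'c': {G, K} → {G, K, M}.
Read 'a': {G, K, M} → {G, M}.
Read 'c': {G, M} → {G, K}.
Read 'a': {G, K} → {G, M}.
Read 'a': {G, M} → {G, M}.
State K is not in {G, M}.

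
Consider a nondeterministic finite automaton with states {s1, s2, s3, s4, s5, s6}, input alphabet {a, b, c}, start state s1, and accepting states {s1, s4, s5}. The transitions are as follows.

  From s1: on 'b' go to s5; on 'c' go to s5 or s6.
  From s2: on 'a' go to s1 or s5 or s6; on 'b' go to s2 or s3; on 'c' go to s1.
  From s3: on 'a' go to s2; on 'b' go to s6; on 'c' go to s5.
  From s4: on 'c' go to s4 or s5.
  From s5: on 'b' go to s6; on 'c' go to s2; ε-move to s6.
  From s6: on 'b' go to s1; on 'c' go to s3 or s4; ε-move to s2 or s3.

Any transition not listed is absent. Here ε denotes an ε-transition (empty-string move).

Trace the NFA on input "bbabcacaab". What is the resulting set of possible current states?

Start in {s1}.
Read 'b': s1→{s5}; union {s5}; ε-closure = {s2, s3, s5, s6}.
Read 'b': s2→{s2, s3}, s3→{s6}, s5→{s6}, s6→{s1}; now {s1, s2, s3, s6}.
Read 'a': s1→∅, s2→{s1, s5, s6}, s3→{s2}, s6→∅; union {s1, s2, s5, s6}; ε-closure = {s1, s2, s3, s5, s6}.
Read 'b': s1→{s5}, s2→{s2, s3}, s3→{s6}, s5→{s6}, s6→{s1}; now {s1, s2, s3, s5, s6}.
Read 'c': s1→{s5, s6}, s2→{s1}, s3→{s5}, s5→{s2}, s6→{s3, s4}; now {s1, s2, s3, s4, s5, s6}.
Read 'a': s1→∅, s2→{s1, s5, s6}, s3→{s2}, s4→∅, s5→∅, s6→∅; union {s1, s2, s5, s6}; ε-closure = {s1, s2, s3, s5, s6}.
Read 'c': s1→{s5, s6}, s2→{s1}, s3→{s5}, s5→{s2}, s6→{s3, s4}; now {s1, s2, s3, s4, s5, s6}.
Read 'a': s1→∅, s2→{s1, s5, s6}, s3→{s2}, s4→∅, s5→∅, s6→∅; union {s1, s2, s5, s6}; ε-closure = {s1, s2, s3, s5, s6}.
Read 'a': s1→∅, s2→{s1, s5, s6}, s3→{s2}, s5→∅, s6→∅; union {s1, s2, s5, s6}; ε-closure = {s1, s2, s3, s5, s6}.
Read 'b': s1→{s5}, s2→{s2, s3}, s3→{s6}, s5→{s6}, s6→{s1}; now {s1, s2, s3, s5, s6}.

{s1, s2, s3, s5, s6}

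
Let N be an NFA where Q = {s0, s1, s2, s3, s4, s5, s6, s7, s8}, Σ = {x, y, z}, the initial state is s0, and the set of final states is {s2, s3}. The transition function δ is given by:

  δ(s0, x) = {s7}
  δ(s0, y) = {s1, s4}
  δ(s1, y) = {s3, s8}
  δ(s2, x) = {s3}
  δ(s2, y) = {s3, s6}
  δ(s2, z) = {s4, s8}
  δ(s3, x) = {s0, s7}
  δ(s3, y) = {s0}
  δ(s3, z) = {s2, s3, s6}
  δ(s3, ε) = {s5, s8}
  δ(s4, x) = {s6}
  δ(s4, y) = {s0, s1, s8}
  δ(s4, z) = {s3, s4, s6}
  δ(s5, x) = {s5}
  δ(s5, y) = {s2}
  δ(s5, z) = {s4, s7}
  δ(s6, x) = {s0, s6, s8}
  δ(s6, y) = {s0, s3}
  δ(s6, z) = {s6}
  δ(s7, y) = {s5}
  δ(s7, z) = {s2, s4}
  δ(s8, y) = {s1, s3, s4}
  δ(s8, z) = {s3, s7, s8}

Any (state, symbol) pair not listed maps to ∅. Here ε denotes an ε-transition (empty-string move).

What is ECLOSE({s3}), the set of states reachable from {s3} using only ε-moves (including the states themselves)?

Begin with {s3}.
ε-move s3 → s5; add s5.
ε-move s3 → s8; add s8.

{s3, s5, s8}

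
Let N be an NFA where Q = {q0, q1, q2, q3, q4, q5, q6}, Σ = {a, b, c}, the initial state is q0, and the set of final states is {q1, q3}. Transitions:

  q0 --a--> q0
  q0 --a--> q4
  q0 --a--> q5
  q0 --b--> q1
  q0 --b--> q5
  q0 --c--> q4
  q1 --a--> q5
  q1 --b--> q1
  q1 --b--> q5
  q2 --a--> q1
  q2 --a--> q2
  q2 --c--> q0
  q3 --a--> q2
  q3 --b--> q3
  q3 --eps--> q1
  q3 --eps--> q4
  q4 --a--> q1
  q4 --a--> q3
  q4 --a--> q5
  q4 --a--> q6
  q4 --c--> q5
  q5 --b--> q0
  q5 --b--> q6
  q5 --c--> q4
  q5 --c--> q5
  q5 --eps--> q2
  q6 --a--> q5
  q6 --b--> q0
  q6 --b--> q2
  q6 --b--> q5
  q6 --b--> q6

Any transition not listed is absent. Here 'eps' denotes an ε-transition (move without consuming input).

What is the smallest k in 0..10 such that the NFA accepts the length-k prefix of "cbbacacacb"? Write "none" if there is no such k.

Start in {q0}.
Read 'c': q0→{q4}; now {q4}.
Read 'b': q4→∅; now ∅.
The set is empty and remains empty for the remaining 8 symbols.
No reachable set along the way intersects F.

none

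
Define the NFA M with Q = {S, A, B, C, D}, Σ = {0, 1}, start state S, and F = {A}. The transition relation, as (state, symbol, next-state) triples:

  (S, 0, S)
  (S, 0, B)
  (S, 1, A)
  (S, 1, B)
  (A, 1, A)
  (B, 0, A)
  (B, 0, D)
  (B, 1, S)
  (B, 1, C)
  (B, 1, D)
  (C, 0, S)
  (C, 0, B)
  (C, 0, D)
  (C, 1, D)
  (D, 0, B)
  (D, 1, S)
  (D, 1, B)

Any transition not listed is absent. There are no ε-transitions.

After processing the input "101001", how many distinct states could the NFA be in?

5

Start in {S}.
Read '1': {S} → {A, B}.
Read '0': {A, B} → {A, D}.
Read '1': {A, D} → {S, A, B}.
Read '0': {S, A, B} → {S, A, B, D}.
Read '0': {S, A, B, D} → {S, A, B, D}.
Read '1': {S, A, B, D} → {S, A, B, C, D}.
That set has 5 states.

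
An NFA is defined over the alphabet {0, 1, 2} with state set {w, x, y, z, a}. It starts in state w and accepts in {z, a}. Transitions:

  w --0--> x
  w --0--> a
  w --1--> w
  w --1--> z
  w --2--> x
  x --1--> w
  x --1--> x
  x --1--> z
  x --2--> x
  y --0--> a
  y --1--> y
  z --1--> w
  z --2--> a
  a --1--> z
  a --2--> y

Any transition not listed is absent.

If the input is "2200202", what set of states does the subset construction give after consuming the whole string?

∅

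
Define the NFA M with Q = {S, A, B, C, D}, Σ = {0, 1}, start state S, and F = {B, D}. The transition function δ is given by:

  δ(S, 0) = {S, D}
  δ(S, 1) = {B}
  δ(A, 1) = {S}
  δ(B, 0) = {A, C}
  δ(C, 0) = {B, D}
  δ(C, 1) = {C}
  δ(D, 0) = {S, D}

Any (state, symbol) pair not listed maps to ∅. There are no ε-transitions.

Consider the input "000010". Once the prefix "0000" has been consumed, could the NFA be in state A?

No

Start in {S}.
Read '0': S→{S, D}; now {S, D}.
Read '0': S→{S, D}, D→{S, D}; now {S, D}.
Read '0': S→{S, D}, D→{S, D}; now {S, D}.
Read '0': S→{S, D}, D→{S, D}; now {S, D}.
State A is not in {S, D}.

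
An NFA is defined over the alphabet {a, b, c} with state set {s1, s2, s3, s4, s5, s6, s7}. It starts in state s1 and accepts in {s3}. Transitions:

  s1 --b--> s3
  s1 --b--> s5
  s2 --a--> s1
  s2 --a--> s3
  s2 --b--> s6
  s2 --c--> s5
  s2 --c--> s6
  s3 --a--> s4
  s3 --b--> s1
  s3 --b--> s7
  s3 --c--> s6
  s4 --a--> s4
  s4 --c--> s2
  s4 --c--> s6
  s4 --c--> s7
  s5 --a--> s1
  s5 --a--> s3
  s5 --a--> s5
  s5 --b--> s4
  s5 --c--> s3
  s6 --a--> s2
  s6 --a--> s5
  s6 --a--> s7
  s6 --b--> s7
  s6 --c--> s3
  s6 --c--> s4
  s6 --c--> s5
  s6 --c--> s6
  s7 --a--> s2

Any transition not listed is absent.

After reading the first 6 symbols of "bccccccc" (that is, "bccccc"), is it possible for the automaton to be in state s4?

Yes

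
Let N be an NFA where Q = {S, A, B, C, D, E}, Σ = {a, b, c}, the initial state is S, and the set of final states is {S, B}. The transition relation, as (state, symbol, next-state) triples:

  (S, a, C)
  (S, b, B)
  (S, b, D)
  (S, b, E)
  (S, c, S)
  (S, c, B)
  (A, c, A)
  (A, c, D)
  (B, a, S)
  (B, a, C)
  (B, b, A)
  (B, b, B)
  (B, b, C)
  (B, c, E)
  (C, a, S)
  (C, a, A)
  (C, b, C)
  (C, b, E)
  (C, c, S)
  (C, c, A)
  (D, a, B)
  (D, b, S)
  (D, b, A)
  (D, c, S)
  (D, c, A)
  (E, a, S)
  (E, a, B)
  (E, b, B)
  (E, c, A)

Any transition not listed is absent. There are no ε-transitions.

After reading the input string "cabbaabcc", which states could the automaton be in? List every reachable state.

{S, A, B, D}

Start in {S}.
Read 'c': S→{S, B}; now {S, B}.
Read 'a': S→{C}, B→{S, C}; now {S, C}.
Read 'b': S→{B, D, E}, C→{C, E}; now {B, C, D, E}.
Read 'b': B→{A, B, C}, C→{C, E}, D→{S, A}, E→{B}; now {S, A, B, C, E}.
Read 'a': S→{C}, A→∅, B→{S, C}, C→{S, A}, E→{S, B}; now {S, A, B, C}.
Read 'a': S→{C}, A→∅, B→{S, C}, C→{S, A}; now {S, A, C}.
Read 'b': S→{B, D, E}, A→∅, C→{C, E}; now {B, C, D, E}.
Read 'c': B→{E}, C→{S, A}, D→{S, A}, E→{A}; now {S, A, E}.
Read 'c': S→{S, B}, A→{A, D}, E→{A}; now {S, A, B, D}.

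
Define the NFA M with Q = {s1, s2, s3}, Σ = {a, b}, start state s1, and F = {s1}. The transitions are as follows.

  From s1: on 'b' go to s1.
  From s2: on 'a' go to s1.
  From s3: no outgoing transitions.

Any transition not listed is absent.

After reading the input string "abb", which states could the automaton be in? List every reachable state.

Start in {s1}.
Read 'a': s1→∅; now ∅.
The set is empty and remains empty for the remaining 2 symbols.

∅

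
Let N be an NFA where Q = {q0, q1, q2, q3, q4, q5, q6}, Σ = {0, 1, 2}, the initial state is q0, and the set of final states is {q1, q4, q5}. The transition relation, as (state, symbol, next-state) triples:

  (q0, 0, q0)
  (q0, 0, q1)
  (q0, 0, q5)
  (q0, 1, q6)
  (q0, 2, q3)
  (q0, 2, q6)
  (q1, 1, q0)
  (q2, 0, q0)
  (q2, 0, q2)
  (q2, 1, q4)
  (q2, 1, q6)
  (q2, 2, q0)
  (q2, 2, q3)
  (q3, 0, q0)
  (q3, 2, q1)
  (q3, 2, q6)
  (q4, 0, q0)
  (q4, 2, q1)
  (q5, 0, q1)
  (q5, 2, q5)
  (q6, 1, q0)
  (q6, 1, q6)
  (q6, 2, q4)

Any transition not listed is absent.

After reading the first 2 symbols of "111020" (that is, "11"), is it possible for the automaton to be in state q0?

Yes

Start in {q0}.
Read '1': q0→{q6}; now {q6}.
Read '1': q6→{q0, q6}; now {q0, q6}.
State q0 is in {q0, q6}.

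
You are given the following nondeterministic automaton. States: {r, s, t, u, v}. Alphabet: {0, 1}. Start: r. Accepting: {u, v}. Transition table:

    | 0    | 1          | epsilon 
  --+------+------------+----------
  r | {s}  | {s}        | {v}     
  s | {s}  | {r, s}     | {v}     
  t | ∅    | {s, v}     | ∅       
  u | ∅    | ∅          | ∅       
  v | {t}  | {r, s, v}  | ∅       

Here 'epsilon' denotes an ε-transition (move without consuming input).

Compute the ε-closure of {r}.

{r, v}

Begin with {r}.
ε-move r → v; add v.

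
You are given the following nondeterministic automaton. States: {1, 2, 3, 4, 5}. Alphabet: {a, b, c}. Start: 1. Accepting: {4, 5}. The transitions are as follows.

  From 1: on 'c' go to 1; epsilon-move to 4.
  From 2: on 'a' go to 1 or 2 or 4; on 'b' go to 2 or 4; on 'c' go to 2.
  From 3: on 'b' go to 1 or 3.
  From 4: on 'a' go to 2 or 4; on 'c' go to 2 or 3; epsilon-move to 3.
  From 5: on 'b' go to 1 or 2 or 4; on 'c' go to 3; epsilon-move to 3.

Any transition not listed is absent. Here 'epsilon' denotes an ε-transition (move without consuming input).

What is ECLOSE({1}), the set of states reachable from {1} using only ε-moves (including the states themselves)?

Begin with {1}.
ε-move 1 → 4; add 4.
ε-move 4 → 3; add 3.

{1, 3, 4}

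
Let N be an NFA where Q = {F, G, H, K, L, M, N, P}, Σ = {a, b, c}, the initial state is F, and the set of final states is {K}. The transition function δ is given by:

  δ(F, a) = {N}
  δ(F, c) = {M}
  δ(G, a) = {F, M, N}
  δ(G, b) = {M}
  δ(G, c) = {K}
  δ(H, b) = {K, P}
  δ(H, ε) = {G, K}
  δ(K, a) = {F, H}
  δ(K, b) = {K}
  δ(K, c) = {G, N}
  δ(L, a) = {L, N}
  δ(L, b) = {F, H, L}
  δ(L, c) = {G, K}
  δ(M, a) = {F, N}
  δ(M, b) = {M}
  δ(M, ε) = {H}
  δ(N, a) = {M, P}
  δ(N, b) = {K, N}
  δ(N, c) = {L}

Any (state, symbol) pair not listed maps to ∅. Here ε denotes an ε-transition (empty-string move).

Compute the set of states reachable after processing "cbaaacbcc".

{G, K, L, N}

Start in {F}.
Read 'c': {F} → {G, H, K, M}.
Read 'b': {G, H, K, M} → {G, H, K, M, P}.
Read 'a': {G, H, K, M, P} → {F, G, H, K, M, N}.
Read 'a': {F, G, H, K, M, N} → {F, G, H, K, M, N, P}.
Read 'a': {F, G, H, K, M, N, P} → {F, G, H, K, M, N, P}.
Read 'c': {F, G, H, K, M, N, P} → {G, H, K, L, M, N}.
Read 'b': {G, H, K, L, M, N} → {F, G, H, K, L, M, N, P}.
Read 'c': {F, G, H, K, L, M, N, P} → {G, H, K, L, M, N}.
Read 'c': {G, H, K, L, M, N} → {G, K, L, N}.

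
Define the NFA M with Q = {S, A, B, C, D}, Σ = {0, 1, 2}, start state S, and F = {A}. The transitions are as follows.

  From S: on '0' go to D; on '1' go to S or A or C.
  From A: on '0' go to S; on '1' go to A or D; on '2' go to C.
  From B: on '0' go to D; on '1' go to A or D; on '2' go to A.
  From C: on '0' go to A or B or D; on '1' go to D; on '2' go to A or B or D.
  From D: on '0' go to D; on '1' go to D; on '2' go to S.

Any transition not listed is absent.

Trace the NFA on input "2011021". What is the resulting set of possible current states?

Start in {S}.
Read '2': S→∅; now ∅.
The set is empty and remains empty for the remaining 6 symbols.

∅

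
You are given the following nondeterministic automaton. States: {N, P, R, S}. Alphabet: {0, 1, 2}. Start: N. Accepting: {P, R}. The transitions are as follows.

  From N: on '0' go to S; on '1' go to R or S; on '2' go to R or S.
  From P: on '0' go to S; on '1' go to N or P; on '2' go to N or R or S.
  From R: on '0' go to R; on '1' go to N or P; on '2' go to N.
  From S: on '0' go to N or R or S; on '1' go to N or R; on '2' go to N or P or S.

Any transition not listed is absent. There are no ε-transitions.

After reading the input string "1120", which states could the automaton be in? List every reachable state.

Start in {N}.
Read '1': {N} → {R, S}.
Read '1': {R, S} → {N, P, R}.
Read '2': {N, P, R} → {N, R, S}.
Read '0': {N, R, S} → {N, R, S}.

{N, R, S}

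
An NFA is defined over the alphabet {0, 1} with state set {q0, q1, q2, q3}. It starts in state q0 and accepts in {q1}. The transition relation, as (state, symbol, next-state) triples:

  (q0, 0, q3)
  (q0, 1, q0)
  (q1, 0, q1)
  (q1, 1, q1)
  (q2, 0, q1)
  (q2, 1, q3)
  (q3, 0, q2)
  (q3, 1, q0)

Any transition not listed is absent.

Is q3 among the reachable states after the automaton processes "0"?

Start in {q0}.
Read '0': {q0} → {q3}.
State q3 is in {q3}.

Yes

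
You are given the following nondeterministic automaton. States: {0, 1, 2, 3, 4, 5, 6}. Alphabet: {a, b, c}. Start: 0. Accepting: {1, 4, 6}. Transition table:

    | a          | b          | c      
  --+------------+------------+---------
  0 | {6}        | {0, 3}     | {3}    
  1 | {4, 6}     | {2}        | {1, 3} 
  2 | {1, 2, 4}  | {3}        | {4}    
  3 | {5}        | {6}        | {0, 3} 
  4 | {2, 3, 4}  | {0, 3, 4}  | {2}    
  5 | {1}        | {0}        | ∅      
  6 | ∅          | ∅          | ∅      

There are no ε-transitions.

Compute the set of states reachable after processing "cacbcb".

Start in {0}.
Read 'c': {0} → {3}.
Read 'a': {3} → {5}.
Read 'c': {5} → ∅.
The set is empty and remains empty for the remaining 3 symbols.

∅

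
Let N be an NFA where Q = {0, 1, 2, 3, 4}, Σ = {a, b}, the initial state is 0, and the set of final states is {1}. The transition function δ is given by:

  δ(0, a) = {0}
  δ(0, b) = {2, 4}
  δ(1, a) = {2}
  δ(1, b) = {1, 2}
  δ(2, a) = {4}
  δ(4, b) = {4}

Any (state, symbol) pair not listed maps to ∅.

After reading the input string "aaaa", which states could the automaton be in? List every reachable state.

{0}

Start in {0}.
Read 'a': 0→{0}; now {0}.
Read 'a': 0→{0}; now {0}.
Read 'a': 0→{0}; now {0}.
Read 'a': 0→{0}; now {0}.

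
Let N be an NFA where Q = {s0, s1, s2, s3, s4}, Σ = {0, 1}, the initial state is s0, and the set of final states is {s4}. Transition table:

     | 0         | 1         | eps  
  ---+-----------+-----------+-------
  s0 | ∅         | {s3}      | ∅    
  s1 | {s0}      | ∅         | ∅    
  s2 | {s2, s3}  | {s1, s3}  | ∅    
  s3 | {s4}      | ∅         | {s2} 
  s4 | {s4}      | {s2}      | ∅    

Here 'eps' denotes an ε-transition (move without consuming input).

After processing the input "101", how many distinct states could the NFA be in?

Start in {s0}.
Read '1': {s0} → {s2, s3}.
Read '0': {s2, s3} → {s2, s3, s4}.
Read '1': {s2, s3, s4} → {s1, s2, s3}.
That set has 3 states.

3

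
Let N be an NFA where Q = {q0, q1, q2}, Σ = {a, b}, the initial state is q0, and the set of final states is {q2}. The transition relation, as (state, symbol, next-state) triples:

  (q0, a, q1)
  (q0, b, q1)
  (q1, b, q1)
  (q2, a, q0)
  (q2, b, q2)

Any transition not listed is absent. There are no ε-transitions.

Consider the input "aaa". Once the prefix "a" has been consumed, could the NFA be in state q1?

Start in {q0}.
Read 'a': {q0} → {q1}.
State q1 is in {q1}.

Yes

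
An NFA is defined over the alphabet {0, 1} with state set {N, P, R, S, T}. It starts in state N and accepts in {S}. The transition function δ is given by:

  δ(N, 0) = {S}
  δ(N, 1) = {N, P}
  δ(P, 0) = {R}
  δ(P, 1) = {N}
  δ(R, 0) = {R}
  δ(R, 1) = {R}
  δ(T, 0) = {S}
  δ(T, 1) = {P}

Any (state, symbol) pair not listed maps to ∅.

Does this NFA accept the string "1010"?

No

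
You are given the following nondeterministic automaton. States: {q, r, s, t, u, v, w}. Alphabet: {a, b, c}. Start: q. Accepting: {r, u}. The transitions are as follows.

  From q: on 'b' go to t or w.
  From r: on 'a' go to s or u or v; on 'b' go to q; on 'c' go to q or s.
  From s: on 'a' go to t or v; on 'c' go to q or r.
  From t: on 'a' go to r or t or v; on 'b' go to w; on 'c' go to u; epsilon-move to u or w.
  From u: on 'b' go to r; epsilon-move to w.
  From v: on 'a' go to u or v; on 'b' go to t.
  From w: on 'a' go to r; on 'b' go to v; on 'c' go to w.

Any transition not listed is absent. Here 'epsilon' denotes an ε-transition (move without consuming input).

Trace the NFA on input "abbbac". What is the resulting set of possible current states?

∅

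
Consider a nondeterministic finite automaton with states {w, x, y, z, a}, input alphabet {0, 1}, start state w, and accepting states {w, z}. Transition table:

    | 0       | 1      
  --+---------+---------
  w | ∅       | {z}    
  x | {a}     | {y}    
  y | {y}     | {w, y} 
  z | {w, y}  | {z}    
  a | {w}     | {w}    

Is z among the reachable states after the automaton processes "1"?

Yes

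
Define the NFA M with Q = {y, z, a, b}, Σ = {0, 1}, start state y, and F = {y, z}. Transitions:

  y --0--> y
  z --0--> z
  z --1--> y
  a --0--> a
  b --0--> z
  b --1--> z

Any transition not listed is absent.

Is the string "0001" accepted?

Start in {y}.
Read '0': y→{y}; now {y}.
Read '0': y→{y}; now {y}.
Read '0': y→{y}; now {y}.
Read '1': y→∅; now ∅.
The final set ∅ contains no accepting state.

No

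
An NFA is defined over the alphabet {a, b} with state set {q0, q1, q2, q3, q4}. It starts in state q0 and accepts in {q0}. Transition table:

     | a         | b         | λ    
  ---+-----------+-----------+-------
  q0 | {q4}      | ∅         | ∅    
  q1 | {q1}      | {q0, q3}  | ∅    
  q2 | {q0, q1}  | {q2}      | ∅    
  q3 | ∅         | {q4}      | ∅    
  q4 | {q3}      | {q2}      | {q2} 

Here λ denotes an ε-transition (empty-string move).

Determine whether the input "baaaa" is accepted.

No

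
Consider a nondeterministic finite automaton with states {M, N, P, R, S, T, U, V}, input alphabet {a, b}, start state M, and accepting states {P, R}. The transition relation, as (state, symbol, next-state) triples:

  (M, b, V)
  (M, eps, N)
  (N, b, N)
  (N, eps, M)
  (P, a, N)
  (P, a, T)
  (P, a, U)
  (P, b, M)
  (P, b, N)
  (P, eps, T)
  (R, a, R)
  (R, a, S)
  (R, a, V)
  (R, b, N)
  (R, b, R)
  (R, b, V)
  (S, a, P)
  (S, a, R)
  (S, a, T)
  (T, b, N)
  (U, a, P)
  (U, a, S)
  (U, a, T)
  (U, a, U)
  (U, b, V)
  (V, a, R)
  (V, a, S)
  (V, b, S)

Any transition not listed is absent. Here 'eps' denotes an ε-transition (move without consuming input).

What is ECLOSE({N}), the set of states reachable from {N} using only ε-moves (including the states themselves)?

{M, N}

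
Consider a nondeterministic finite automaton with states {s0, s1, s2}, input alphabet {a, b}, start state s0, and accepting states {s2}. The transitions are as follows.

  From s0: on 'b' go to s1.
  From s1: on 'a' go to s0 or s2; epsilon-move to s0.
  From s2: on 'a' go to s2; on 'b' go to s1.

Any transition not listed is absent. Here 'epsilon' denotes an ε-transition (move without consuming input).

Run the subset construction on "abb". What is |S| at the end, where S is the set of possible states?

0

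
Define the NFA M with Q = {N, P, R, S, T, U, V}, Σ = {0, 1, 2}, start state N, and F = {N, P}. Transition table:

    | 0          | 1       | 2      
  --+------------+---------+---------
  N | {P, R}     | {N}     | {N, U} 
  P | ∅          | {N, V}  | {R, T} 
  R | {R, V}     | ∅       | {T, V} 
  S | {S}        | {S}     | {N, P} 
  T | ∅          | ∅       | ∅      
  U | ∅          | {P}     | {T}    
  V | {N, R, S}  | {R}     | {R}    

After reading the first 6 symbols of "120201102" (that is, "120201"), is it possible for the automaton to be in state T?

No

Start in {N}.
Read '1': N→{N}; now {N}.
Read '2': N→{N, U}; now {N, U}.
Read '0': N→{P, R}, U→∅; now {P, R}.
Read '2': P→{R, T}, R→{T, V}; now {R, T, V}.
Read '0': R→{R, V}, T→∅, V→{N, R, S}; now {N, R, S, V}.
Read '1': N→{N}, R→∅, S→{S}, V→{R}; now {N, R, S}.
State T is not in {N, R, S}.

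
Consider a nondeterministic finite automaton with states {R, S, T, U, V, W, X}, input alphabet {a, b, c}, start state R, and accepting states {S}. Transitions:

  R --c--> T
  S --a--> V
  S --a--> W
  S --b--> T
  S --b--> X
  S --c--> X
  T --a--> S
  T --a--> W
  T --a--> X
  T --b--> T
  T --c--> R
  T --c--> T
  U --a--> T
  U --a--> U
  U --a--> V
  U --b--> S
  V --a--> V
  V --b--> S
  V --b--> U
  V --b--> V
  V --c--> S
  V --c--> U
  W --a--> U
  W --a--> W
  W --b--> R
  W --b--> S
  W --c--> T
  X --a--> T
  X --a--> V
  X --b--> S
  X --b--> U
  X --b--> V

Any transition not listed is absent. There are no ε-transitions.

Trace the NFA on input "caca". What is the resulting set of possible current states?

Start in {R}.
Read 'c': {R} → {T}.
Read 'a': {T} → {S, W, X}.
Read 'c': {S, W, X} → {T, X}.
Read 'a': {T, X} → {S, T, V, W, X}.

{S, T, V, W, X}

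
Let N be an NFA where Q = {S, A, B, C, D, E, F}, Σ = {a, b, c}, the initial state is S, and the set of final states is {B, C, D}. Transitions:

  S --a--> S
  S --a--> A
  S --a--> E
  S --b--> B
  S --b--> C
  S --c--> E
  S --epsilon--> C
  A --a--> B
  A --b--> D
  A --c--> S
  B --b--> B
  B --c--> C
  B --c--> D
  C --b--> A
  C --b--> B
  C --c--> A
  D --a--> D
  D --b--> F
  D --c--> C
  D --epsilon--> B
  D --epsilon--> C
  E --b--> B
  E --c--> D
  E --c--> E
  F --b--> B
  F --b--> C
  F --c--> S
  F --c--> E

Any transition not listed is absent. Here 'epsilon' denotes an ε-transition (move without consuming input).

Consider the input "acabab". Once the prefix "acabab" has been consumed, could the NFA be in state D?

No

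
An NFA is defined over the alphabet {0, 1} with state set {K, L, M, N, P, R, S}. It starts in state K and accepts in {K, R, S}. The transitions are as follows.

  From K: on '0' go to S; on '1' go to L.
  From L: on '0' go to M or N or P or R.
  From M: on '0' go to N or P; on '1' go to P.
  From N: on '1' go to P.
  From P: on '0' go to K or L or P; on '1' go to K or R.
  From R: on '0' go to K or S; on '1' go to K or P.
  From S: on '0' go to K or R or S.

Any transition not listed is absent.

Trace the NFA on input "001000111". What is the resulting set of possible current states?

{K, L, P, R}

Start in {K}.
Read '0': {K} → {S}.
Read '0': {S} → {K, R, S}.
Read '1': {K, R, S} → {K, L, P}.
Read '0': {K, L, P} → {K, L, M, N, P, R, S}.
Read '0': {K, L, M, N, P, R, S} → {K, L, M, N, P, R, S}.
Read '0': {K, L, M, N, P, R, S} → {K, L, M, N, P, R, S}.
Read '1': {K, L, M, N, P, R, S} → {K, L, P, R}.
Read '1': {K, L, P, R} → {K, L, P, R}.
Read '1': {K, L, P, R} → {K, L, P, R}.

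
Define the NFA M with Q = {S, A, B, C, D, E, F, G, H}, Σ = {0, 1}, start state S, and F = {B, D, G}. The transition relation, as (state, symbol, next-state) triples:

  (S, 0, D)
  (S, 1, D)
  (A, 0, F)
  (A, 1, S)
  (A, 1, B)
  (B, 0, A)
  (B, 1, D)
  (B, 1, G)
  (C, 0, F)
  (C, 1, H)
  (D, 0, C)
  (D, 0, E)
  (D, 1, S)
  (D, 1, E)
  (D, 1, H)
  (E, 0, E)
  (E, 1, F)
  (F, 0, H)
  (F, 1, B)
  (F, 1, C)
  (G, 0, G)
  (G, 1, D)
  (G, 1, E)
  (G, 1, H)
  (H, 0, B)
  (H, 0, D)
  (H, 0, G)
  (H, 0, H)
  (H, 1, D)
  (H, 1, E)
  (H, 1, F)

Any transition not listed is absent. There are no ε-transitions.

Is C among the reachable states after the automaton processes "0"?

No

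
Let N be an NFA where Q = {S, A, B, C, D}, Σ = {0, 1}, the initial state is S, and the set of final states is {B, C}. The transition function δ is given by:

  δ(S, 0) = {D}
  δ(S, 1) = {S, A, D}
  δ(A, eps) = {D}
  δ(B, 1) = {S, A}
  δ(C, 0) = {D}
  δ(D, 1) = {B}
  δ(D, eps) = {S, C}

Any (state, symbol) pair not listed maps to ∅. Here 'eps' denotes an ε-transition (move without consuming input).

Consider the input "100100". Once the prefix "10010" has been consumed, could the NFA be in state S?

Yes

Start in {S}.
Read '1': {S} → {S, A, C, D}.
Read '0': {S, A, C, D} → {S, C, D}.
Read '0': {S, C, D} → {S, C, D}.
Read '1': {S, C, D} → {S, A, B, C, D}.
Read '0': {S, A, B, C, D} → {S, C, D}.
State S is in {S, C, D}.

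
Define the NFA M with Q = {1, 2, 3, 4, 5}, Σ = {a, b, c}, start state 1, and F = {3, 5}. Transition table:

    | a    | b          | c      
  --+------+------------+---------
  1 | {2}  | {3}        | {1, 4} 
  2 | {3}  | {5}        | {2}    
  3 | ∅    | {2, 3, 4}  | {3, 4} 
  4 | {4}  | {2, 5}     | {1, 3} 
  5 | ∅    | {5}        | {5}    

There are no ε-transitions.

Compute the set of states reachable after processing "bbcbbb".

{2, 3, 4, 5}

Start in {1}.
Read 'b': {1} → {3}.
Read 'b': {3} → {2, 3, 4}.
Read 'c': {2, 3, 4} → {1, 2, 3, 4}.
Read 'b': {1, 2, 3, 4} → {2, 3, 4, 5}.
Read 'b': {2, 3, 4, 5} → {2, 3, 4, 5}.
Read 'b': {2, 3, 4, 5} → {2, 3, 4, 5}.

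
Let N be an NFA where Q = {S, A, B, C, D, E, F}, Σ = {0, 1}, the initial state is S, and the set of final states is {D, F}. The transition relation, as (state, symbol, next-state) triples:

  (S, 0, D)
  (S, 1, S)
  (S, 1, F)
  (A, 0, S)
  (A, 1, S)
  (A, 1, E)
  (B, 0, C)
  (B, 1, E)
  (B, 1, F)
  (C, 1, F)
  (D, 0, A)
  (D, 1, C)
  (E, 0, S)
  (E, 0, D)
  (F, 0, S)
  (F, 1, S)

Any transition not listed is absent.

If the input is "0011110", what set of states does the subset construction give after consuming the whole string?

Start in {S}.
Read '0': {S} → {D}.
Read '0': {D} → {A}.
Read '1': {A} → {S, E}.
Read '1': {S, E} → {S, F}.
Read '1': {S, F} → {S, F}.
Read '1': {S, F} → {S, F}.
Read '0': {S, F} → {S, D}.

{S, D}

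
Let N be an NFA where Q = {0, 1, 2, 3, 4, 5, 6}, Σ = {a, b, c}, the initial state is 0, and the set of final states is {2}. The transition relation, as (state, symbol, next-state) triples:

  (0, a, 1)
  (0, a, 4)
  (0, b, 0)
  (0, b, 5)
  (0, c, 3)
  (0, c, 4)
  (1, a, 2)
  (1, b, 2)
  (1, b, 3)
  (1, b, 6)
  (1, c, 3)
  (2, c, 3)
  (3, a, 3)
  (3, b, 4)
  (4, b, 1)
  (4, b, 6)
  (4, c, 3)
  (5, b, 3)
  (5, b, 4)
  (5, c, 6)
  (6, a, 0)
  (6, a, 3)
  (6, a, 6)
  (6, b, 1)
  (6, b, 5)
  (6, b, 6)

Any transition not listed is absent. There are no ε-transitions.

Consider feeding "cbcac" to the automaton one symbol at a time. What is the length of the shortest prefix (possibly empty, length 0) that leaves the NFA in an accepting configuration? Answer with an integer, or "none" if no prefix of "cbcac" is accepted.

none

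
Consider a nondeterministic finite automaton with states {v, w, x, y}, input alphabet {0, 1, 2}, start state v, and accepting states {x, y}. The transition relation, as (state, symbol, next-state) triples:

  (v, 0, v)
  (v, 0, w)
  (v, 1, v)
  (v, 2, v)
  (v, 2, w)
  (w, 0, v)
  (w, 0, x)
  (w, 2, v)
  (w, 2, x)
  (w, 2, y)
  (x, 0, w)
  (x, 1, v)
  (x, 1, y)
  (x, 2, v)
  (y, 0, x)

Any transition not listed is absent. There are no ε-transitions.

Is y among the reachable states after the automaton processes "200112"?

Start in {v}.
Read '2': v→{v, w}; now {v, w}.
Read '0': v→{v, w}, w→{v, x}; now {v, w, x}.
Read '0': v→{v, w}, w→{v, x}, x→{w}; now {v, w, x}.
Read '1': v→{v}, w→∅, x→{v, y}; now {v, y}.
Read '1': v→{v}, y→∅; now {v}.
Read '2': v→{v, w}; now {v, w}.
State y is not in {v, w}.

No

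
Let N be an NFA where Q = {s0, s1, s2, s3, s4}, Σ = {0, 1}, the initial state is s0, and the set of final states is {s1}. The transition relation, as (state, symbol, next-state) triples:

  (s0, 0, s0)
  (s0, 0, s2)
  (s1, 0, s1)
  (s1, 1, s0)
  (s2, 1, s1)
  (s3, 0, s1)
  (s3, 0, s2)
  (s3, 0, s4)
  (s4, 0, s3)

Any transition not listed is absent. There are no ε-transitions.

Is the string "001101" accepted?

Start in {s0}.
Read '0': s0→{s0, s2}; now {s0, s2}.
Read '0': s0→{s0, s2}, s2→∅; now {s0, s2}.
Read '1': s0→∅, s2→{s1}; now {s1}.
Read '1': s1→{s0}; now {s0}.
Read '0': s0→{s0, s2}; now {s0, s2}.
Read '1': s0→∅, s2→{s1}; now {s1}.
The final set {s1} contains the accepting state s1.

Yes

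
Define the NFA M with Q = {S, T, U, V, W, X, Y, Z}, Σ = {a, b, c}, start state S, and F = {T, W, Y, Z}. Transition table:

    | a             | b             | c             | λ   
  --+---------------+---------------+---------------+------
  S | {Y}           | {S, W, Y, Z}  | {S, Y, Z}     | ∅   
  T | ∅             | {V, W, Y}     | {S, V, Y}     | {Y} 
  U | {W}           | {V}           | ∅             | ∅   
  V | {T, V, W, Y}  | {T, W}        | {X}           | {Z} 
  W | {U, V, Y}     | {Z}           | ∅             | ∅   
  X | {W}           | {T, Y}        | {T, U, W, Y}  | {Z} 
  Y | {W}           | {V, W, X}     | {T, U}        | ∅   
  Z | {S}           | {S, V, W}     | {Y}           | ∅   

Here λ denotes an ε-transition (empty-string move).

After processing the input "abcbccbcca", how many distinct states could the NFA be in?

7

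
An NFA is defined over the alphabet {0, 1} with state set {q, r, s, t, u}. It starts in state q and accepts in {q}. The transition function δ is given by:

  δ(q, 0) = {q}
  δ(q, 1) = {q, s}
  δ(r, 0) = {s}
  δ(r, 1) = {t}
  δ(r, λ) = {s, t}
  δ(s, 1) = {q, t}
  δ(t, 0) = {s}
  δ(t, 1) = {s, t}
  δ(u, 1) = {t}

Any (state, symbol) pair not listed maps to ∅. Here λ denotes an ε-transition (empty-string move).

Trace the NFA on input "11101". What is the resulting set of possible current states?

{q, s, t}

Start in {q}.
Read '1': q→{q, s}; now {q, s}.
Read '1': q→{q, s}, s→{q, t}; now {q, s, t}.
Read '1': q→{q, s}, s→{q, t}, t→{s, t}; now {q, s, t}.
Read '0': q→{q}, s→∅, t→{s}; now {q, s}.
Read '1': q→{q, s}, s→{q, t}; now {q, s, t}.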